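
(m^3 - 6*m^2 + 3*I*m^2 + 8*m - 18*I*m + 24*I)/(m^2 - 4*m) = m - 2 + 3*I - 6*I/m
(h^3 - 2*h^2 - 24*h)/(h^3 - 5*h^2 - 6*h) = (h + 4)/(h + 1)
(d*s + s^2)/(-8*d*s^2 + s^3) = (d + s)/(s*(-8*d + s))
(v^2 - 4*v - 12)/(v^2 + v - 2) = (v - 6)/(v - 1)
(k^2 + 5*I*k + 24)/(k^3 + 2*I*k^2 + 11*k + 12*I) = (k + 8*I)/(k^2 + 5*I*k - 4)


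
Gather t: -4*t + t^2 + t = t^2 - 3*t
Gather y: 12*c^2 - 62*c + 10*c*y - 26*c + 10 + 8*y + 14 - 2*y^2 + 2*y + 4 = 12*c^2 - 88*c - 2*y^2 + y*(10*c + 10) + 28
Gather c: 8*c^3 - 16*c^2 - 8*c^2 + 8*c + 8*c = 8*c^3 - 24*c^2 + 16*c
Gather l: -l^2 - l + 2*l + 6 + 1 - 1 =-l^2 + l + 6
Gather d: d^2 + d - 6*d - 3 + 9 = d^2 - 5*d + 6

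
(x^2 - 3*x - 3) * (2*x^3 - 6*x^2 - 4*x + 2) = 2*x^5 - 12*x^4 + 8*x^3 + 32*x^2 + 6*x - 6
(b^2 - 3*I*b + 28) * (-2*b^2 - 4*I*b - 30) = -2*b^4 + 2*I*b^3 - 98*b^2 - 22*I*b - 840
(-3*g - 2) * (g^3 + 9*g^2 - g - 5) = -3*g^4 - 29*g^3 - 15*g^2 + 17*g + 10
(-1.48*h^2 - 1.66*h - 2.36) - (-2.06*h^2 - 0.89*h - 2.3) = 0.58*h^2 - 0.77*h - 0.0600000000000001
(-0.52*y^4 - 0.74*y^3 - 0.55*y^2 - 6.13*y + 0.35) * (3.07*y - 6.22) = -1.5964*y^5 + 0.9626*y^4 + 2.9143*y^3 - 15.3981*y^2 + 39.2031*y - 2.177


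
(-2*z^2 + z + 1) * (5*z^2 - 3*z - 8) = -10*z^4 + 11*z^3 + 18*z^2 - 11*z - 8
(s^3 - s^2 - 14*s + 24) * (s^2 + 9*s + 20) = s^5 + 8*s^4 - 3*s^3 - 122*s^2 - 64*s + 480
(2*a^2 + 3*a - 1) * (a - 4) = 2*a^3 - 5*a^2 - 13*a + 4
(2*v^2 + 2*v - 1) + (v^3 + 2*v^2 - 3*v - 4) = v^3 + 4*v^2 - v - 5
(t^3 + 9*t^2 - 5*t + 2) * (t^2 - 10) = t^5 + 9*t^4 - 15*t^3 - 88*t^2 + 50*t - 20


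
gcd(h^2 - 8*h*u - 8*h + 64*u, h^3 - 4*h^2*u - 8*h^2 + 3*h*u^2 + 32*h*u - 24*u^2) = h - 8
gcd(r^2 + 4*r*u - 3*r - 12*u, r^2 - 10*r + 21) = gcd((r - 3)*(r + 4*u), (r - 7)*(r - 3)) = r - 3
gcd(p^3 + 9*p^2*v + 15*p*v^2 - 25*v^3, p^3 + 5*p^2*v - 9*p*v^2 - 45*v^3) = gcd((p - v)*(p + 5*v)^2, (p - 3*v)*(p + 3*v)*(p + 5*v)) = p + 5*v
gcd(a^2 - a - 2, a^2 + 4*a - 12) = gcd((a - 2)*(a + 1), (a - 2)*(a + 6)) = a - 2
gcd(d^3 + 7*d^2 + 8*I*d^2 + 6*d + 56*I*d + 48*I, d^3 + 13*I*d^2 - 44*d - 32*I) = d + 8*I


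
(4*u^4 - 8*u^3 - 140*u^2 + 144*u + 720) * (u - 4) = 4*u^5 - 24*u^4 - 108*u^3 + 704*u^2 + 144*u - 2880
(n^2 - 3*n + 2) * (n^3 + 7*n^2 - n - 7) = n^5 + 4*n^4 - 20*n^3 + 10*n^2 + 19*n - 14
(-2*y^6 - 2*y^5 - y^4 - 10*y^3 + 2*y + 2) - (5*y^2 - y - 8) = -2*y^6 - 2*y^5 - y^4 - 10*y^3 - 5*y^2 + 3*y + 10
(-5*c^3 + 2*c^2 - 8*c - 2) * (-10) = 50*c^3 - 20*c^2 + 80*c + 20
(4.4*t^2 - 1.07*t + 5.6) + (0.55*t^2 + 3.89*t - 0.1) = 4.95*t^2 + 2.82*t + 5.5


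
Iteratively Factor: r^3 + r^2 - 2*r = (r + 2)*(r^2 - r) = r*(r + 2)*(r - 1)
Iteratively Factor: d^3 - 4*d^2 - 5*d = (d - 5)*(d^2 + d) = (d - 5)*(d + 1)*(d)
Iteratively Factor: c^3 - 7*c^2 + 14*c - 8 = (c - 2)*(c^2 - 5*c + 4) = (c - 4)*(c - 2)*(c - 1)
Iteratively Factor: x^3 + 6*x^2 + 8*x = (x)*(x^2 + 6*x + 8) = x*(x + 2)*(x + 4)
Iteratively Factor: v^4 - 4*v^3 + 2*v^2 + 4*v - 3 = (v - 3)*(v^3 - v^2 - v + 1) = (v - 3)*(v - 1)*(v^2 - 1) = (v - 3)*(v - 1)^2*(v + 1)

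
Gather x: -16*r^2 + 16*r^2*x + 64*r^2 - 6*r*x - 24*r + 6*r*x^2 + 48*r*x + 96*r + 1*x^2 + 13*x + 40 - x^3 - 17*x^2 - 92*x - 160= 48*r^2 + 72*r - x^3 + x^2*(6*r - 16) + x*(16*r^2 + 42*r - 79) - 120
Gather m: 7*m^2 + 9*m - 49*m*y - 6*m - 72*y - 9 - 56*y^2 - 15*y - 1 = 7*m^2 + m*(3 - 49*y) - 56*y^2 - 87*y - 10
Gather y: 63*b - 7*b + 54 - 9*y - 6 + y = 56*b - 8*y + 48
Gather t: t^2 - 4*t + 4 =t^2 - 4*t + 4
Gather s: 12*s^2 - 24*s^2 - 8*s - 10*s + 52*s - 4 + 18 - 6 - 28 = -12*s^2 + 34*s - 20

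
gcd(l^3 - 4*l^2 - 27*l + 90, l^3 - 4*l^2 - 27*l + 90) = l^3 - 4*l^2 - 27*l + 90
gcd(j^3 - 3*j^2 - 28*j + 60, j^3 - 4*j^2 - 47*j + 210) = j - 6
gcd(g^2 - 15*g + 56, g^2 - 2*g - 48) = g - 8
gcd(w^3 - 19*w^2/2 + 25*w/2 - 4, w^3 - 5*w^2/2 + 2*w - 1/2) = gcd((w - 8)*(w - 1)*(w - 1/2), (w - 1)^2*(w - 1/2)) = w^2 - 3*w/2 + 1/2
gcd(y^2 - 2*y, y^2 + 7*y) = y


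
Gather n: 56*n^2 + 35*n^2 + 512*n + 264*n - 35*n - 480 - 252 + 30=91*n^2 + 741*n - 702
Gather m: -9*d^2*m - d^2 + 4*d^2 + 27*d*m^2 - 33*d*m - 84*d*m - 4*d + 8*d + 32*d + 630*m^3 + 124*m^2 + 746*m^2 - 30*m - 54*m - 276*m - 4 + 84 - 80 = 3*d^2 + 36*d + 630*m^3 + m^2*(27*d + 870) + m*(-9*d^2 - 117*d - 360)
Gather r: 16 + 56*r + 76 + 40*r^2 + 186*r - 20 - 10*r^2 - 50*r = 30*r^2 + 192*r + 72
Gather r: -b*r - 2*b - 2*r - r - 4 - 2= -2*b + r*(-b - 3) - 6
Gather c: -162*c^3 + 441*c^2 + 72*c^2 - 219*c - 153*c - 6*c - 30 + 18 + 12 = -162*c^3 + 513*c^2 - 378*c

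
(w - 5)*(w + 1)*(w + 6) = w^3 + 2*w^2 - 29*w - 30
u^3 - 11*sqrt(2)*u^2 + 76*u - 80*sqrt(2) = (u - 5*sqrt(2))*(u - 4*sqrt(2))*(u - 2*sqrt(2))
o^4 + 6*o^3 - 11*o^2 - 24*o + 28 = (o - 2)*(o - 1)*(o + 2)*(o + 7)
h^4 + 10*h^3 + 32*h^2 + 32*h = h*(h + 2)*(h + 4)^2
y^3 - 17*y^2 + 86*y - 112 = (y - 8)*(y - 7)*(y - 2)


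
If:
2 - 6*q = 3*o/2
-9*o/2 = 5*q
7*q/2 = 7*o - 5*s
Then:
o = -20/39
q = 6/13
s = -203/195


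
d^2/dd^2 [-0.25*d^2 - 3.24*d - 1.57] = -0.500000000000000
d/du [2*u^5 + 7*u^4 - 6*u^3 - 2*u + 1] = 10*u^4 + 28*u^3 - 18*u^2 - 2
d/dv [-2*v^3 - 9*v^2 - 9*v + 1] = -6*v^2 - 18*v - 9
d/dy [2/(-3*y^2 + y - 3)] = 2*(6*y - 1)/(3*y^2 - y + 3)^2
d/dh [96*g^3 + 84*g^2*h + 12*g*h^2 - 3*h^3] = 84*g^2 + 24*g*h - 9*h^2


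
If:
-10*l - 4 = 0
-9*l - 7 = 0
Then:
No Solution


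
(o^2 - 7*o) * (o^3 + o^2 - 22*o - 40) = o^5 - 6*o^4 - 29*o^3 + 114*o^2 + 280*o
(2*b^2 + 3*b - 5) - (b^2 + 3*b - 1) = b^2 - 4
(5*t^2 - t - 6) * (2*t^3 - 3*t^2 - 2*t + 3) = 10*t^5 - 17*t^4 - 19*t^3 + 35*t^2 + 9*t - 18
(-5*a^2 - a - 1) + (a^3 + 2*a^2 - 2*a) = a^3 - 3*a^2 - 3*a - 1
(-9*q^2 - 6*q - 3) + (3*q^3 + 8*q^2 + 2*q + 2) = 3*q^3 - q^2 - 4*q - 1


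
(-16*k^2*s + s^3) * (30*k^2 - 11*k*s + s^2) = -480*k^4*s + 176*k^3*s^2 + 14*k^2*s^3 - 11*k*s^4 + s^5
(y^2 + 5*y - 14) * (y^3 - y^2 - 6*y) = y^5 + 4*y^4 - 25*y^3 - 16*y^2 + 84*y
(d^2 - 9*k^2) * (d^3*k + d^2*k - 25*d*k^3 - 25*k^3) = d^5*k + d^4*k - 34*d^3*k^3 - 34*d^2*k^3 + 225*d*k^5 + 225*k^5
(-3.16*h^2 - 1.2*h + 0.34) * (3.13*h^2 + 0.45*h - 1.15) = -9.8908*h^4 - 5.178*h^3 + 4.1582*h^2 + 1.533*h - 0.391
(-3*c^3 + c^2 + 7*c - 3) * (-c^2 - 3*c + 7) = 3*c^5 + 8*c^4 - 31*c^3 - 11*c^2 + 58*c - 21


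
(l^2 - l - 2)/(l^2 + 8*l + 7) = (l - 2)/(l + 7)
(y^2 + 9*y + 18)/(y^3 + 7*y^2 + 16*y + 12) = (y + 6)/(y^2 + 4*y + 4)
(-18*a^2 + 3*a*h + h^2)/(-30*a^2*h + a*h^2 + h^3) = (3*a - h)/(h*(5*a - h))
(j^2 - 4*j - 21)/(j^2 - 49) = (j + 3)/(j + 7)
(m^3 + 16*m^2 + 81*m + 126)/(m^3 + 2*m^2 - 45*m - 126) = (m + 7)/(m - 7)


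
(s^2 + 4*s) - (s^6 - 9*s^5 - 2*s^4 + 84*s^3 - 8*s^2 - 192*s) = -s^6 + 9*s^5 + 2*s^4 - 84*s^3 + 9*s^2 + 196*s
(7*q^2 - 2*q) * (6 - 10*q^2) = -70*q^4 + 20*q^3 + 42*q^2 - 12*q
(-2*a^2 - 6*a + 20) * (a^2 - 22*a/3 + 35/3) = -2*a^4 + 26*a^3/3 + 122*a^2/3 - 650*a/3 + 700/3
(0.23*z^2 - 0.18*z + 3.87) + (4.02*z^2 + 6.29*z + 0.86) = 4.25*z^2 + 6.11*z + 4.73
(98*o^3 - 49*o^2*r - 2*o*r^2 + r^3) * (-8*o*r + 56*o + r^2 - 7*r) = -784*o^4*r + 5488*o^4 + 490*o^3*r^2 - 3430*o^3*r - 33*o^2*r^3 + 231*o^2*r^2 - 10*o*r^4 + 70*o*r^3 + r^5 - 7*r^4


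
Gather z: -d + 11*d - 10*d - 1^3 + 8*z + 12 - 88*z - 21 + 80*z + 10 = 0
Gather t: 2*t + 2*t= 4*t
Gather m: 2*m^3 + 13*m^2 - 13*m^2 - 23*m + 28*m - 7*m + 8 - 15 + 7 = 2*m^3 - 2*m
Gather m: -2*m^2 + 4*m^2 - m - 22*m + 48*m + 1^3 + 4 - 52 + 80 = 2*m^2 + 25*m + 33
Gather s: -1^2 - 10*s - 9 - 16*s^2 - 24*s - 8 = -16*s^2 - 34*s - 18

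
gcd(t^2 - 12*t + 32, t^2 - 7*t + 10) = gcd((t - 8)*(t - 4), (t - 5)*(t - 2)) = 1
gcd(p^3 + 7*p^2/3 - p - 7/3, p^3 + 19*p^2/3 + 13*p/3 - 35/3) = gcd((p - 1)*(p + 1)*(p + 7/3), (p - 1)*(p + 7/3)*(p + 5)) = p^2 + 4*p/3 - 7/3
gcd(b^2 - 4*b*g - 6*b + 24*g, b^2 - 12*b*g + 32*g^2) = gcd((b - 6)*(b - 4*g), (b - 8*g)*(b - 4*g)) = b - 4*g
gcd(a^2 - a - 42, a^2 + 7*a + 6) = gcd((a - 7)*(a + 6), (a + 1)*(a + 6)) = a + 6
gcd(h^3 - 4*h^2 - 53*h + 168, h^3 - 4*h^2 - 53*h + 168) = h^3 - 4*h^2 - 53*h + 168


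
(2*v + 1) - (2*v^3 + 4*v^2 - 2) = -2*v^3 - 4*v^2 + 2*v + 3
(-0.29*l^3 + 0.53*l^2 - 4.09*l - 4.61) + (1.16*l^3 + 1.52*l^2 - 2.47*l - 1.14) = 0.87*l^3 + 2.05*l^2 - 6.56*l - 5.75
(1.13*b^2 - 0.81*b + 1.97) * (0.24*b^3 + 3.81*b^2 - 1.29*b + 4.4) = 0.2712*b^5 + 4.1109*b^4 - 4.071*b^3 + 13.5226*b^2 - 6.1053*b + 8.668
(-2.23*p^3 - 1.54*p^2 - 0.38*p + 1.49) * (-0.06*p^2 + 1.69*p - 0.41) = 0.1338*p^5 - 3.6763*p^4 - 1.6655*p^3 - 0.1002*p^2 + 2.6739*p - 0.6109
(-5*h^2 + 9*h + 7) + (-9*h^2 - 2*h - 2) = -14*h^2 + 7*h + 5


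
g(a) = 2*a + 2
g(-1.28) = -0.56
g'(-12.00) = 2.00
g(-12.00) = -22.00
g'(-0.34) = 2.00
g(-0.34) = 1.32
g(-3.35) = -4.70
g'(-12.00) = 2.00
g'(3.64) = 2.00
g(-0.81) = 0.38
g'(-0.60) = 2.00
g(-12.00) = -22.00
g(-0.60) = 0.80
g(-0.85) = 0.30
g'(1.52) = 2.00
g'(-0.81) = 2.00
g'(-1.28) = 2.00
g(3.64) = 9.28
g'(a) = 2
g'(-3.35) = 2.00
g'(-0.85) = 2.00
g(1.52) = 5.04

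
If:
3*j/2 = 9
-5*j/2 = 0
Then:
No Solution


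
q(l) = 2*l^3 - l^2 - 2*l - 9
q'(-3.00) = 58.00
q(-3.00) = -66.00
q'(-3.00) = 58.00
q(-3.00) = -66.00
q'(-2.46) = 39.23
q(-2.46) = -39.91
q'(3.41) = 60.95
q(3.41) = 51.86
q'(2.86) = 41.36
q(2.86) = 23.89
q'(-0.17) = -1.49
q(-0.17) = -8.70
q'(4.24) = 97.39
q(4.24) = 116.99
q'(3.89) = 81.01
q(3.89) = 85.82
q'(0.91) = 1.15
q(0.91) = -10.14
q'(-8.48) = 446.42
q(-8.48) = -1283.55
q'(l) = 6*l^2 - 2*l - 2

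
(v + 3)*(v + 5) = v^2 + 8*v + 15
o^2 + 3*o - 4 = (o - 1)*(o + 4)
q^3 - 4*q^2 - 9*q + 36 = (q - 4)*(q - 3)*(q + 3)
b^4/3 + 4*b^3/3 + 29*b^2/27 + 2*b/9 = b*(b/3 + 1)*(b + 1/3)*(b + 2/3)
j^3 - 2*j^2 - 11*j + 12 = (j - 4)*(j - 1)*(j + 3)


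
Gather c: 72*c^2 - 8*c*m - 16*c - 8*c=72*c^2 + c*(-8*m - 24)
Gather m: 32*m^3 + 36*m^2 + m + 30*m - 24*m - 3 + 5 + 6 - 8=32*m^3 + 36*m^2 + 7*m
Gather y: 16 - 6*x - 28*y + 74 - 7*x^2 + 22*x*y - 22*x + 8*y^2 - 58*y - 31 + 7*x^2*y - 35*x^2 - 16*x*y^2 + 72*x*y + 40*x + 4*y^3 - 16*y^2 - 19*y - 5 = -42*x^2 + 12*x + 4*y^3 + y^2*(-16*x - 8) + y*(7*x^2 + 94*x - 105) + 54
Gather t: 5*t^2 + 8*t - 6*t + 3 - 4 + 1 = 5*t^2 + 2*t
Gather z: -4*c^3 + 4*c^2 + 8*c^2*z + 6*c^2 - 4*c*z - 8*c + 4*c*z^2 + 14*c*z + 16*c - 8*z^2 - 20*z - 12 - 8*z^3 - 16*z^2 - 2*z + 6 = -4*c^3 + 10*c^2 + 8*c - 8*z^3 + z^2*(4*c - 24) + z*(8*c^2 + 10*c - 22) - 6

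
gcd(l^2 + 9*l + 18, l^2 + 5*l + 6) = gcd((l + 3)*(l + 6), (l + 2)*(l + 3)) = l + 3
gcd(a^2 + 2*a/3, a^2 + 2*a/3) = a^2 + 2*a/3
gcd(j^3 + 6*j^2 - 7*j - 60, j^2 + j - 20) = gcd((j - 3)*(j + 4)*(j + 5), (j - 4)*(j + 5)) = j + 5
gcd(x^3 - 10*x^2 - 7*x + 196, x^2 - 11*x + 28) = x - 7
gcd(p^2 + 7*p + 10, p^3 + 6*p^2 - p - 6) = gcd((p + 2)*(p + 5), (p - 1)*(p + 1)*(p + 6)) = 1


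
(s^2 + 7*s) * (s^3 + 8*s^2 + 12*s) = s^5 + 15*s^4 + 68*s^3 + 84*s^2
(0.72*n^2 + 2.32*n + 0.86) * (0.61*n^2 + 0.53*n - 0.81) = 0.4392*n^4 + 1.7968*n^3 + 1.171*n^2 - 1.4234*n - 0.6966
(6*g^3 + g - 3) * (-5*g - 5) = -30*g^4 - 30*g^3 - 5*g^2 + 10*g + 15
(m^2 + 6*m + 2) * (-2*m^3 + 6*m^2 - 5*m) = -2*m^5 - 6*m^4 + 27*m^3 - 18*m^2 - 10*m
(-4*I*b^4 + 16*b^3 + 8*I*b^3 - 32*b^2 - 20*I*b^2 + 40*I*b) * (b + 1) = -4*I*b^5 + 16*b^4 + 4*I*b^4 - 16*b^3 - 12*I*b^3 - 32*b^2 + 20*I*b^2 + 40*I*b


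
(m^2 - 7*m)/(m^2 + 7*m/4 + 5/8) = 8*m*(m - 7)/(8*m^2 + 14*m + 5)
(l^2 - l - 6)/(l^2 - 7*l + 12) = (l + 2)/(l - 4)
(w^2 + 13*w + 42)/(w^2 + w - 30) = (w + 7)/(w - 5)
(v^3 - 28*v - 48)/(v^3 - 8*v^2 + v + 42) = (v^2 - 2*v - 24)/(v^2 - 10*v + 21)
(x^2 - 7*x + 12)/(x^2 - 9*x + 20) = (x - 3)/(x - 5)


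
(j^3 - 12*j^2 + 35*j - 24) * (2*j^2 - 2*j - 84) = 2*j^5 - 26*j^4 + 10*j^3 + 890*j^2 - 2892*j + 2016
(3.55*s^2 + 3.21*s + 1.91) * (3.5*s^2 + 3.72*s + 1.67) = 12.425*s^4 + 24.441*s^3 + 24.5547*s^2 + 12.4659*s + 3.1897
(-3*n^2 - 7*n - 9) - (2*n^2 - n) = -5*n^2 - 6*n - 9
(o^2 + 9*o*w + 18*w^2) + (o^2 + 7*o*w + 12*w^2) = 2*o^2 + 16*o*w + 30*w^2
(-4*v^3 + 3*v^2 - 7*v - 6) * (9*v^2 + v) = -36*v^5 + 23*v^4 - 60*v^3 - 61*v^2 - 6*v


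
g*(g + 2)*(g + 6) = g^3 + 8*g^2 + 12*g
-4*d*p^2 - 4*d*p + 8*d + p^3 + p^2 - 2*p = (-4*d + p)*(p - 1)*(p + 2)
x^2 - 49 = (x - 7)*(x + 7)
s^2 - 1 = (s - 1)*(s + 1)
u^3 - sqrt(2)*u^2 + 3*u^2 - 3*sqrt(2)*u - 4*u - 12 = (u + 3)*(u - 2*sqrt(2))*(u + sqrt(2))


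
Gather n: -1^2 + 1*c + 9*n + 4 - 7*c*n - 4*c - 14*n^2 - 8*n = -3*c - 14*n^2 + n*(1 - 7*c) + 3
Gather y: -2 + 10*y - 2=10*y - 4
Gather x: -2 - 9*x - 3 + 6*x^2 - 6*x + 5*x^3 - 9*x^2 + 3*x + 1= 5*x^3 - 3*x^2 - 12*x - 4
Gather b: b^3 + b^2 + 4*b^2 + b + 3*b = b^3 + 5*b^2 + 4*b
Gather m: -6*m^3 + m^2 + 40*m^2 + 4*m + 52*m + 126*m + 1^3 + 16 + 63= -6*m^3 + 41*m^2 + 182*m + 80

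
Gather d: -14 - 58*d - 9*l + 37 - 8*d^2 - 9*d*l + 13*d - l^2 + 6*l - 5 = -8*d^2 + d*(-9*l - 45) - l^2 - 3*l + 18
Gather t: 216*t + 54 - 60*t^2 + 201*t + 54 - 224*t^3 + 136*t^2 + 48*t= -224*t^3 + 76*t^2 + 465*t + 108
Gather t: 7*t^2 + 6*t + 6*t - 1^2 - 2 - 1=7*t^2 + 12*t - 4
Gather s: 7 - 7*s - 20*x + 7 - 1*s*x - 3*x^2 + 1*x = s*(-x - 7) - 3*x^2 - 19*x + 14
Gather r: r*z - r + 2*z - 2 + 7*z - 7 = r*(z - 1) + 9*z - 9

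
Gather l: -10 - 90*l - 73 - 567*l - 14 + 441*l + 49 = -216*l - 48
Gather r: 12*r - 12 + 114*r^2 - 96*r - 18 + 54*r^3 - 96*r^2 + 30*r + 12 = 54*r^3 + 18*r^2 - 54*r - 18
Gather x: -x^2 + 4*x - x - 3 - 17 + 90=-x^2 + 3*x + 70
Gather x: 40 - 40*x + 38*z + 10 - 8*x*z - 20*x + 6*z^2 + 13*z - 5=x*(-8*z - 60) + 6*z^2 + 51*z + 45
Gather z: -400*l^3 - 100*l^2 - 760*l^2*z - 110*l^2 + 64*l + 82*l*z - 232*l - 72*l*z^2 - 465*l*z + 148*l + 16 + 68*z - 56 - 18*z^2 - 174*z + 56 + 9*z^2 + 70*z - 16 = -400*l^3 - 210*l^2 - 20*l + z^2*(-72*l - 9) + z*(-760*l^2 - 383*l - 36)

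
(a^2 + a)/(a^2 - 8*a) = (a + 1)/(a - 8)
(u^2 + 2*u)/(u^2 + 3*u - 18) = u*(u + 2)/(u^2 + 3*u - 18)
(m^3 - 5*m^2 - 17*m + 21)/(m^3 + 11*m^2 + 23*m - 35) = (m^2 - 4*m - 21)/(m^2 + 12*m + 35)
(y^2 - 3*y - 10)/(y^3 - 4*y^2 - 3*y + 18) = (y - 5)/(y^2 - 6*y + 9)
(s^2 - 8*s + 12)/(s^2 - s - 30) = (s - 2)/(s + 5)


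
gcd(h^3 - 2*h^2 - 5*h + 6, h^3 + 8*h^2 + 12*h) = h + 2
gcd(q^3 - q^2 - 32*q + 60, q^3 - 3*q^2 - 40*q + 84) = q^2 + 4*q - 12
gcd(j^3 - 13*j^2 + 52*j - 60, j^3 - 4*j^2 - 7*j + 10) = j - 5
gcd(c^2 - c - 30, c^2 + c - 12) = 1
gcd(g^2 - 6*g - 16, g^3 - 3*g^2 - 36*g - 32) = g - 8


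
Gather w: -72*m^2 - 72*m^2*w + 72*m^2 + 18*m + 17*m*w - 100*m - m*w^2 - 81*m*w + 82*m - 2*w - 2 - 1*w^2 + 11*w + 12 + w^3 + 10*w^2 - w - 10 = w^3 + w^2*(9 - m) + w*(-72*m^2 - 64*m + 8)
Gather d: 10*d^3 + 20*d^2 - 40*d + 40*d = 10*d^3 + 20*d^2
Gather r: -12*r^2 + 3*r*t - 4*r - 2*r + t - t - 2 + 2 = -12*r^2 + r*(3*t - 6)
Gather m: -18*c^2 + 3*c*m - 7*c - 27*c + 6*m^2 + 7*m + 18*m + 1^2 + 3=-18*c^2 - 34*c + 6*m^2 + m*(3*c + 25) + 4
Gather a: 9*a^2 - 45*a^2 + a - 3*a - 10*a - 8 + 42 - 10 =-36*a^2 - 12*a + 24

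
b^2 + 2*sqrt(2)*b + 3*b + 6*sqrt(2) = (b + 3)*(b + 2*sqrt(2))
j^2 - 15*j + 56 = (j - 8)*(j - 7)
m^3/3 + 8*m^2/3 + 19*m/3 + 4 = (m/3 + 1/3)*(m + 3)*(m + 4)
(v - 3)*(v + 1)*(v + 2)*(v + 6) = v^4 + 6*v^3 - 7*v^2 - 48*v - 36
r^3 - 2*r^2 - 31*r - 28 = (r - 7)*(r + 1)*(r + 4)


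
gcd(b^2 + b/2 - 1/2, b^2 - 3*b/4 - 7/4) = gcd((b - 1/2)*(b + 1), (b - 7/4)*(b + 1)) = b + 1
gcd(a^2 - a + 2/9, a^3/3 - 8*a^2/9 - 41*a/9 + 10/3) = a - 2/3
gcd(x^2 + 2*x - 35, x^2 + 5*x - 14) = x + 7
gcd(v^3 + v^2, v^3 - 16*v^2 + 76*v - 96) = 1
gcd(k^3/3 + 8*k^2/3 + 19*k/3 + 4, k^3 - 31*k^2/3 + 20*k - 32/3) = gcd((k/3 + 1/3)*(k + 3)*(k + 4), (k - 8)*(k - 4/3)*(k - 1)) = 1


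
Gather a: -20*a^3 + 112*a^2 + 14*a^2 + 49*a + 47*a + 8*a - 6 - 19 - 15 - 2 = -20*a^3 + 126*a^2 + 104*a - 42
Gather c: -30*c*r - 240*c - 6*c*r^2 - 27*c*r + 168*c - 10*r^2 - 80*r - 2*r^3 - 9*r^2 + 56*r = c*(-6*r^2 - 57*r - 72) - 2*r^3 - 19*r^2 - 24*r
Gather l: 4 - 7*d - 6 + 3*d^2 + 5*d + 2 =3*d^2 - 2*d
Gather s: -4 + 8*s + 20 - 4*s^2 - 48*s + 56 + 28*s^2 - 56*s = 24*s^2 - 96*s + 72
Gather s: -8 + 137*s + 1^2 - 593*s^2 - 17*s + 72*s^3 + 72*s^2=72*s^3 - 521*s^2 + 120*s - 7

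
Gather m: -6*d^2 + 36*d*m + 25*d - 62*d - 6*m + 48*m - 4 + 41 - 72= -6*d^2 - 37*d + m*(36*d + 42) - 35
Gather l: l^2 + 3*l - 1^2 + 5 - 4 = l^2 + 3*l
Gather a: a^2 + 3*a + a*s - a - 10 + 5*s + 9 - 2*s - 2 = a^2 + a*(s + 2) + 3*s - 3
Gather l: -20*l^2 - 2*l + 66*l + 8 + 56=-20*l^2 + 64*l + 64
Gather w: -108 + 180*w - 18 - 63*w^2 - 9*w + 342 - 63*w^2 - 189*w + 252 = -126*w^2 - 18*w + 468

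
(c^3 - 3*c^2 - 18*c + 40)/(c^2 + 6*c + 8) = (c^2 - 7*c + 10)/(c + 2)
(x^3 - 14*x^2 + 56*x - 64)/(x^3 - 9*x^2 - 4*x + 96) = (x - 2)/(x + 3)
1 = 1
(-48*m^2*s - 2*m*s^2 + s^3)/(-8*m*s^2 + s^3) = (6*m + s)/s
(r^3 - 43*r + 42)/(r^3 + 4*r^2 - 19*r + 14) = (r - 6)/(r - 2)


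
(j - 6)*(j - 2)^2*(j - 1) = j^4 - 11*j^3 + 38*j^2 - 52*j + 24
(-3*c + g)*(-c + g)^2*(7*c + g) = -21*c^4 + 46*c^3*g - 28*c^2*g^2 + 2*c*g^3 + g^4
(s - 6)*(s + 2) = s^2 - 4*s - 12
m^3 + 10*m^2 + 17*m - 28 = (m - 1)*(m + 4)*(m + 7)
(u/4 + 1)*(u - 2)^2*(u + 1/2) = u^4/4 + u^3/8 - 3*u^2 + 5*u/2 + 2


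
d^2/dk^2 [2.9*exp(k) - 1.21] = 2.9*exp(k)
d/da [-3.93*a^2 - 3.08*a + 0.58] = -7.86*a - 3.08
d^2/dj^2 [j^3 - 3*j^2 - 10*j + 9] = 6*j - 6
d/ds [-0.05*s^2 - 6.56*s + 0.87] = -0.1*s - 6.56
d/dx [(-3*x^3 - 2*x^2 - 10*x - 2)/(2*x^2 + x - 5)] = (-6*x^4 - 6*x^3 + 63*x^2 + 28*x + 52)/(4*x^4 + 4*x^3 - 19*x^2 - 10*x + 25)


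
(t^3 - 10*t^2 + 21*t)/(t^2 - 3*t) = t - 7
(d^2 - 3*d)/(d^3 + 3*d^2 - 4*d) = (d - 3)/(d^2 + 3*d - 4)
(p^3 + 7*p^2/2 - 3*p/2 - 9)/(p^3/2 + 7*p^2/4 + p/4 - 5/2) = 2*(2*p^2 + 3*p - 9)/(2*p^2 + 3*p - 5)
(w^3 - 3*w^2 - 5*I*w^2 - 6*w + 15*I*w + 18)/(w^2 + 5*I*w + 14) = (w^2 - 3*w*(1 + I) + 9*I)/(w + 7*I)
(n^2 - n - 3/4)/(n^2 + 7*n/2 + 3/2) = (n - 3/2)/(n + 3)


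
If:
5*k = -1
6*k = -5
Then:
No Solution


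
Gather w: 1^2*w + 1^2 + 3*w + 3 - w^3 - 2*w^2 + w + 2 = -w^3 - 2*w^2 + 5*w + 6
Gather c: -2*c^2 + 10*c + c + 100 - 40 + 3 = -2*c^2 + 11*c + 63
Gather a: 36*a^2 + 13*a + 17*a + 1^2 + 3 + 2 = 36*a^2 + 30*a + 6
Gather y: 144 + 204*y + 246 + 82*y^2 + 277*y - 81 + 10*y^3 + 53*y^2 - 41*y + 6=10*y^3 + 135*y^2 + 440*y + 315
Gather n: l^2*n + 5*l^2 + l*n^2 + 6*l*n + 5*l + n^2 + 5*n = 5*l^2 + 5*l + n^2*(l + 1) + n*(l^2 + 6*l + 5)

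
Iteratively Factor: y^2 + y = (y + 1)*(y)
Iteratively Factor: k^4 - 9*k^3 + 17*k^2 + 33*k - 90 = (k - 3)*(k^3 - 6*k^2 - k + 30) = (k - 5)*(k - 3)*(k^2 - k - 6) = (k - 5)*(k - 3)*(k + 2)*(k - 3)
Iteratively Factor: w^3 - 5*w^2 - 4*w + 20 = (w + 2)*(w^2 - 7*w + 10) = (w - 5)*(w + 2)*(w - 2)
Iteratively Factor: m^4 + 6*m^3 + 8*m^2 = (m)*(m^3 + 6*m^2 + 8*m) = m*(m + 4)*(m^2 + 2*m) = m^2*(m + 4)*(m + 2)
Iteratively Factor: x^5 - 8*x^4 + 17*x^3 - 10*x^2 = (x)*(x^4 - 8*x^3 + 17*x^2 - 10*x) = x^2*(x^3 - 8*x^2 + 17*x - 10) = x^2*(x - 1)*(x^2 - 7*x + 10) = x^2*(x - 5)*(x - 1)*(x - 2)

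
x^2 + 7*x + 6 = (x + 1)*(x + 6)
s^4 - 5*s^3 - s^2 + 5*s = s*(s - 5)*(s - 1)*(s + 1)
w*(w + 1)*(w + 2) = w^3 + 3*w^2 + 2*w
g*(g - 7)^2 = g^3 - 14*g^2 + 49*g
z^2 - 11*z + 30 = (z - 6)*(z - 5)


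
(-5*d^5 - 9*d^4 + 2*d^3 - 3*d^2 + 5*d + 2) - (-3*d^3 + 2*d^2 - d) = -5*d^5 - 9*d^4 + 5*d^3 - 5*d^2 + 6*d + 2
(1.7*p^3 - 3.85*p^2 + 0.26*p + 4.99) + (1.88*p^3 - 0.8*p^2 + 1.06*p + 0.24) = 3.58*p^3 - 4.65*p^2 + 1.32*p + 5.23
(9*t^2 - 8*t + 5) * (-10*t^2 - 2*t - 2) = -90*t^4 + 62*t^3 - 52*t^2 + 6*t - 10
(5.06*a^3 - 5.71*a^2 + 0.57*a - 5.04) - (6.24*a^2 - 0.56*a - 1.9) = 5.06*a^3 - 11.95*a^2 + 1.13*a - 3.14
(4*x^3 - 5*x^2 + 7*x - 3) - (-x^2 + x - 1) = 4*x^3 - 4*x^2 + 6*x - 2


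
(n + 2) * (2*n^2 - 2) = 2*n^3 + 4*n^2 - 2*n - 4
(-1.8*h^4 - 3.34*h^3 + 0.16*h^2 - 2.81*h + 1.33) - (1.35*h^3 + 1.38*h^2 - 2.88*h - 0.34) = -1.8*h^4 - 4.69*h^3 - 1.22*h^2 + 0.0699999999999998*h + 1.67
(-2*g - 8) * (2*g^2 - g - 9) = -4*g^3 - 14*g^2 + 26*g + 72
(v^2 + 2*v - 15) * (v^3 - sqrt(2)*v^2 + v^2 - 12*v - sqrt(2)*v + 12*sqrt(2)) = v^5 - sqrt(2)*v^4 + 3*v^4 - 25*v^3 - 3*sqrt(2)*v^3 - 39*v^2 + 25*sqrt(2)*v^2 + 39*sqrt(2)*v + 180*v - 180*sqrt(2)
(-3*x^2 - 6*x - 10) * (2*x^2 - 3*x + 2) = -6*x^4 - 3*x^3 - 8*x^2 + 18*x - 20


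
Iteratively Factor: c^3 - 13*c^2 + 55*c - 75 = (c - 5)*(c^2 - 8*c + 15) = (c - 5)^2*(c - 3)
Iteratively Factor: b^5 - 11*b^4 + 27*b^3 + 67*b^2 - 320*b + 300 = (b - 2)*(b^4 - 9*b^3 + 9*b^2 + 85*b - 150) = (b - 2)^2*(b^3 - 7*b^2 - 5*b + 75) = (b - 5)*(b - 2)^2*(b^2 - 2*b - 15) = (b - 5)^2*(b - 2)^2*(b + 3)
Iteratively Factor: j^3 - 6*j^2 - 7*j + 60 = (j - 4)*(j^2 - 2*j - 15) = (j - 4)*(j + 3)*(j - 5)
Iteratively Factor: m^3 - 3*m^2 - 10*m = (m - 5)*(m^2 + 2*m) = m*(m - 5)*(m + 2)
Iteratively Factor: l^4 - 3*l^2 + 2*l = (l)*(l^3 - 3*l + 2) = l*(l - 1)*(l^2 + l - 2) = l*(l - 1)^2*(l + 2)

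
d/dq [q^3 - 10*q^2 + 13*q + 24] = 3*q^2 - 20*q + 13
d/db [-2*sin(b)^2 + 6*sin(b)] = 2*(3 - 2*sin(b))*cos(b)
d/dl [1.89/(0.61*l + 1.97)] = -1.1529/(0.61*l + 1.97)^2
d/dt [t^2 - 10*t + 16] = 2*t - 10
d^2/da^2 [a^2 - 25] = 2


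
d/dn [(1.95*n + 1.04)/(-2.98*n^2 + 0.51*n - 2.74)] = (5.811*n^2 + 6.1984*n - 5.8734)/(8.8804*n^4 - 3.0396*n^3 + 16.5905*n^2 - 2.7948*n + 7.5076)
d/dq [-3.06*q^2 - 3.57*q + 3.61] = -6.12*q - 3.57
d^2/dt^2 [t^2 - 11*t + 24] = 2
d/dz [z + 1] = 1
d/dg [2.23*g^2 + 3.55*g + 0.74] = 4.46*g + 3.55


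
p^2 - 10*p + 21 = (p - 7)*(p - 3)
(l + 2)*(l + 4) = l^2 + 6*l + 8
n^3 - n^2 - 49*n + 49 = (n - 7)*(n - 1)*(n + 7)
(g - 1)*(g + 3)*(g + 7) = g^3 + 9*g^2 + 11*g - 21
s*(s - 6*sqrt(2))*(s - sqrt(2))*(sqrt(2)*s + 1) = sqrt(2)*s^4 - 13*s^3 + 5*sqrt(2)*s^2 + 12*s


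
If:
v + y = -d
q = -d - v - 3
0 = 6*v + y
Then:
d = -5*y/6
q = y - 3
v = -y/6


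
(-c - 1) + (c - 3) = -4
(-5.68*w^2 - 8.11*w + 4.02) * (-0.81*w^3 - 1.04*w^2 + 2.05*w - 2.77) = 4.6008*w^5 + 12.4763*w^4 - 6.4658*w^3 - 5.0727*w^2 + 30.7057*w - 11.1354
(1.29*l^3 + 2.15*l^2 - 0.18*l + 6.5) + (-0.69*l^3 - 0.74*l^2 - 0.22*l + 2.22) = 0.6*l^3 + 1.41*l^2 - 0.4*l + 8.72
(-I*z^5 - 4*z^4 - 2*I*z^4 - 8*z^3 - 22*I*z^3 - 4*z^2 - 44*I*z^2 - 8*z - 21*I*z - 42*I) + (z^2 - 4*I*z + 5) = -I*z^5 - 4*z^4 - 2*I*z^4 - 8*z^3 - 22*I*z^3 - 3*z^2 - 44*I*z^2 - 8*z - 25*I*z + 5 - 42*I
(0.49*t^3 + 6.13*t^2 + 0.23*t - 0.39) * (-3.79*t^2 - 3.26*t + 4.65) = -1.8571*t^5 - 24.8301*t^4 - 18.577*t^3 + 29.2328*t^2 + 2.3409*t - 1.8135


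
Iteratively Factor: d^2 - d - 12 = (d - 4)*(d + 3)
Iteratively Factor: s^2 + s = (s + 1)*(s)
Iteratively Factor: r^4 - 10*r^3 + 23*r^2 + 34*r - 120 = (r - 3)*(r^3 - 7*r^2 + 2*r + 40) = (r - 3)*(r + 2)*(r^2 - 9*r + 20) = (r - 4)*(r - 3)*(r + 2)*(r - 5)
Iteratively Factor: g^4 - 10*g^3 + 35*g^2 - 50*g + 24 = (g - 1)*(g^3 - 9*g^2 + 26*g - 24) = (g - 4)*(g - 1)*(g^2 - 5*g + 6) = (g - 4)*(g - 3)*(g - 1)*(g - 2)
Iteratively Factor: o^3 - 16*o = (o - 4)*(o^2 + 4*o) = (o - 4)*(o + 4)*(o)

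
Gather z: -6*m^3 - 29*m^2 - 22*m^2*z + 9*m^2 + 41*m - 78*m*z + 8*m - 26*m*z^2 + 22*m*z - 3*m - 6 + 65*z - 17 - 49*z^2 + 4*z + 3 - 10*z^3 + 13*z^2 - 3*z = -6*m^3 - 20*m^2 + 46*m - 10*z^3 + z^2*(-26*m - 36) + z*(-22*m^2 - 56*m + 66) - 20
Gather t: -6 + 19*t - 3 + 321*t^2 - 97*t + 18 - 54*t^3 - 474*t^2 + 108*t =-54*t^3 - 153*t^2 + 30*t + 9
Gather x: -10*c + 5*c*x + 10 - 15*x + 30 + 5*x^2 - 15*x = -10*c + 5*x^2 + x*(5*c - 30) + 40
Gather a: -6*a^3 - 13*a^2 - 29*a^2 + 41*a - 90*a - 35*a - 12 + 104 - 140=-6*a^3 - 42*a^2 - 84*a - 48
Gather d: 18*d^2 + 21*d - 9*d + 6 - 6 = 18*d^2 + 12*d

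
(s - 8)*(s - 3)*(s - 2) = s^3 - 13*s^2 + 46*s - 48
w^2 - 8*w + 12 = (w - 6)*(w - 2)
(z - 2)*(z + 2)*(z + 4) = z^3 + 4*z^2 - 4*z - 16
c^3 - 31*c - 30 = (c - 6)*(c + 1)*(c + 5)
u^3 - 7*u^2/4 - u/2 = u*(u - 2)*(u + 1/4)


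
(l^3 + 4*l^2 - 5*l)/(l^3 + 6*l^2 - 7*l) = (l + 5)/(l + 7)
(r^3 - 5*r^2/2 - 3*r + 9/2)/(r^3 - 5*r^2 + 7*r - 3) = (r + 3/2)/(r - 1)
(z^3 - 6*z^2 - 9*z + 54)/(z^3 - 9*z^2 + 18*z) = (z + 3)/z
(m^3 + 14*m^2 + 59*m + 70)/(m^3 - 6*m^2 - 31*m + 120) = (m^2 + 9*m + 14)/(m^2 - 11*m + 24)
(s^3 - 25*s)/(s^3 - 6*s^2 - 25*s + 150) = s/(s - 6)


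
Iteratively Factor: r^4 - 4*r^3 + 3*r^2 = (r - 1)*(r^3 - 3*r^2) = r*(r - 1)*(r^2 - 3*r) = r*(r - 3)*(r - 1)*(r)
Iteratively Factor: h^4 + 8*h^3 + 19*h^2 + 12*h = (h + 1)*(h^3 + 7*h^2 + 12*h) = h*(h + 1)*(h^2 + 7*h + 12) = h*(h + 1)*(h + 3)*(h + 4)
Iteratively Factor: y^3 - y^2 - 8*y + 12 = (y + 3)*(y^2 - 4*y + 4) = (y - 2)*(y + 3)*(y - 2)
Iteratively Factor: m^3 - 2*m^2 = (m)*(m^2 - 2*m) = m^2*(m - 2)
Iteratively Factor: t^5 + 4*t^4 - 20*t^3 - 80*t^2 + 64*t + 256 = (t - 4)*(t^4 + 8*t^3 + 12*t^2 - 32*t - 64) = (t - 4)*(t + 2)*(t^3 + 6*t^2 - 32) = (t - 4)*(t - 2)*(t + 2)*(t^2 + 8*t + 16) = (t - 4)*(t - 2)*(t + 2)*(t + 4)*(t + 4)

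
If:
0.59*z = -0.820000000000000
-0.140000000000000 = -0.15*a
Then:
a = 0.93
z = -1.39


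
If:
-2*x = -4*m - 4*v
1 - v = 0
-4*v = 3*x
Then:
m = -5/3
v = 1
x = -4/3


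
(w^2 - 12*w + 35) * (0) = 0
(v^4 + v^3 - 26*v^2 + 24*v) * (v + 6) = v^5 + 7*v^4 - 20*v^3 - 132*v^2 + 144*v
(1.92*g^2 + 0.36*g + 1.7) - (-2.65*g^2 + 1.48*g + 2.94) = 4.57*g^2 - 1.12*g - 1.24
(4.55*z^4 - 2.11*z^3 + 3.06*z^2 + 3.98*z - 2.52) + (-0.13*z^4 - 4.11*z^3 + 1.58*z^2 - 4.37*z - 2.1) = 4.42*z^4 - 6.22*z^3 + 4.64*z^2 - 0.39*z - 4.62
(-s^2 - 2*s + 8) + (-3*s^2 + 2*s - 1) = 7 - 4*s^2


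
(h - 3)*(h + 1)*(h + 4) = h^3 + 2*h^2 - 11*h - 12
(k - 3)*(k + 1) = k^2 - 2*k - 3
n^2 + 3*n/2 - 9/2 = (n - 3/2)*(n + 3)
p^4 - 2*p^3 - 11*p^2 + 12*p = p*(p - 4)*(p - 1)*(p + 3)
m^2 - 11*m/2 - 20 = (m - 8)*(m + 5/2)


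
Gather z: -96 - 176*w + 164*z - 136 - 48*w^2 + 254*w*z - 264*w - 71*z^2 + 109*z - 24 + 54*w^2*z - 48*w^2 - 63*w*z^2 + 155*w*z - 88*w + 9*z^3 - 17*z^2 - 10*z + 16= -96*w^2 - 528*w + 9*z^3 + z^2*(-63*w - 88) + z*(54*w^2 + 409*w + 263) - 240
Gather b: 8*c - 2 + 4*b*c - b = b*(4*c - 1) + 8*c - 2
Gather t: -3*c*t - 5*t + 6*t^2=6*t^2 + t*(-3*c - 5)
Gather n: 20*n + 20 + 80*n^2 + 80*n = 80*n^2 + 100*n + 20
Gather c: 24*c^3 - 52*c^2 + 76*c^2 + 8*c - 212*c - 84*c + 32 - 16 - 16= 24*c^3 + 24*c^2 - 288*c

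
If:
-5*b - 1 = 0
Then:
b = -1/5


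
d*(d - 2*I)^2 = d^3 - 4*I*d^2 - 4*d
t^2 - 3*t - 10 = (t - 5)*(t + 2)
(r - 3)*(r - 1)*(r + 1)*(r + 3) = r^4 - 10*r^2 + 9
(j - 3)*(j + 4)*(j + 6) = j^3 + 7*j^2 - 6*j - 72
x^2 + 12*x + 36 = (x + 6)^2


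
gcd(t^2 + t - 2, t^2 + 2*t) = t + 2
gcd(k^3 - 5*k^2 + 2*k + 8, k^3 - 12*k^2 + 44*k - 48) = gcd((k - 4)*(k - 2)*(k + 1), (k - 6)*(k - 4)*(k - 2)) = k^2 - 6*k + 8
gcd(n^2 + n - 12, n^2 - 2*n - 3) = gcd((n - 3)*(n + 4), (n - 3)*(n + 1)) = n - 3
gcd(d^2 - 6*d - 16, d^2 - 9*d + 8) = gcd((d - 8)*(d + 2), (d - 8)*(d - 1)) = d - 8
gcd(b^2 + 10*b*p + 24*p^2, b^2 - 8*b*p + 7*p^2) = 1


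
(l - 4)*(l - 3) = l^2 - 7*l + 12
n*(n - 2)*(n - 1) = n^3 - 3*n^2 + 2*n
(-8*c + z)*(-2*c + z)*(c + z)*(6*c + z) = 96*c^4 + 52*c^3*z - 48*c^2*z^2 - 3*c*z^3 + z^4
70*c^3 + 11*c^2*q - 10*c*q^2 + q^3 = (-7*c + q)*(-5*c + q)*(2*c + q)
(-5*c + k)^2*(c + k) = 25*c^3 + 15*c^2*k - 9*c*k^2 + k^3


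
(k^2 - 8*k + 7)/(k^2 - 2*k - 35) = (k - 1)/(k + 5)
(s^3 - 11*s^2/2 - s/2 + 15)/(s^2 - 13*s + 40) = (s^2 - s/2 - 3)/(s - 8)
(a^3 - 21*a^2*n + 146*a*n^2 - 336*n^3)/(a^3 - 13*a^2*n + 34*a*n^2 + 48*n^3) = (a - 7*n)/(a + n)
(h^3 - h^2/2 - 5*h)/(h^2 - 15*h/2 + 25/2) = h*(h + 2)/(h - 5)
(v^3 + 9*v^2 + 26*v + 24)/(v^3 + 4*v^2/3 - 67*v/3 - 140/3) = 3*(v^2 + 5*v + 6)/(3*v^2 - 8*v - 35)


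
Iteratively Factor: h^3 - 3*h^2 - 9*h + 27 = (h + 3)*(h^2 - 6*h + 9) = (h - 3)*(h + 3)*(h - 3)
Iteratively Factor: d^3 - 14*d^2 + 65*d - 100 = (d - 4)*(d^2 - 10*d + 25) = (d - 5)*(d - 4)*(d - 5)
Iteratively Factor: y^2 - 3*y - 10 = (y + 2)*(y - 5)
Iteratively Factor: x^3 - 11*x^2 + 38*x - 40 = (x - 2)*(x^2 - 9*x + 20) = (x - 4)*(x - 2)*(x - 5)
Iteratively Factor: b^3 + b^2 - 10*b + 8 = (b - 1)*(b^2 + 2*b - 8) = (b - 1)*(b + 4)*(b - 2)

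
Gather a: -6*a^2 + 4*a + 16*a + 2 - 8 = -6*a^2 + 20*a - 6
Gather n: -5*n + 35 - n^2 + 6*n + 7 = -n^2 + n + 42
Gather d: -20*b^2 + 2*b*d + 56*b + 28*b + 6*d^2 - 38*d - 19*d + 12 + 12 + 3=-20*b^2 + 84*b + 6*d^2 + d*(2*b - 57) + 27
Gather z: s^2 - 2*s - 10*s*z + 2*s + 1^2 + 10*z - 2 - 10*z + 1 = s^2 - 10*s*z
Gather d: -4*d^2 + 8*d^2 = 4*d^2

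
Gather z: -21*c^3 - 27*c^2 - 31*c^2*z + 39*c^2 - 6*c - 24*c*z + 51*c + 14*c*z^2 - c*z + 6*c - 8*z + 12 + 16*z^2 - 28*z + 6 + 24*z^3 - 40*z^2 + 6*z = -21*c^3 + 12*c^2 + 51*c + 24*z^3 + z^2*(14*c - 24) + z*(-31*c^2 - 25*c - 30) + 18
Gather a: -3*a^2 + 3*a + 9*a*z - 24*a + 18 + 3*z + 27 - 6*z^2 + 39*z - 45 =-3*a^2 + a*(9*z - 21) - 6*z^2 + 42*z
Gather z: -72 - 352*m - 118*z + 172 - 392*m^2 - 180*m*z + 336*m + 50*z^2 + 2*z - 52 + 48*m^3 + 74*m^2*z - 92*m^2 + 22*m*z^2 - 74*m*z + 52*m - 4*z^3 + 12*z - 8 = 48*m^3 - 484*m^2 + 36*m - 4*z^3 + z^2*(22*m + 50) + z*(74*m^2 - 254*m - 104) + 40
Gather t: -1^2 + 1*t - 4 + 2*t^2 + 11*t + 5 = 2*t^2 + 12*t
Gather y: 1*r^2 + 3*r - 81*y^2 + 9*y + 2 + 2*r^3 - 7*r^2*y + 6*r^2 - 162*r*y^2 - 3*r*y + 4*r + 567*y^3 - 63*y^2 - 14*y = 2*r^3 + 7*r^2 + 7*r + 567*y^3 + y^2*(-162*r - 144) + y*(-7*r^2 - 3*r - 5) + 2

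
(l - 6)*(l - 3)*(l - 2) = l^3 - 11*l^2 + 36*l - 36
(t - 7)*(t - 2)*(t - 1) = t^3 - 10*t^2 + 23*t - 14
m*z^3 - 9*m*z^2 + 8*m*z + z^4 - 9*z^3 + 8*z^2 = z*(m + z)*(z - 8)*(z - 1)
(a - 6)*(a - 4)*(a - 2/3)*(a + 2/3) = a^4 - 10*a^3 + 212*a^2/9 + 40*a/9 - 32/3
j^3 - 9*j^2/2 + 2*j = j*(j - 4)*(j - 1/2)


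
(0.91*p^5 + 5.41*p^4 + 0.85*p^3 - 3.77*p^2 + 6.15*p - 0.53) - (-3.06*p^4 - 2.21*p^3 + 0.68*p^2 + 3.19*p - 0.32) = 0.91*p^5 + 8.47*p^4 + 3.06*p^3 - 4.45*p^2 + 2.96*p - 0.21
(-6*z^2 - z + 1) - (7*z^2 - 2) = -13*z^2 - z + 3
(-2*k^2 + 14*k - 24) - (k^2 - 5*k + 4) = -3*k^2 + 19*k - 28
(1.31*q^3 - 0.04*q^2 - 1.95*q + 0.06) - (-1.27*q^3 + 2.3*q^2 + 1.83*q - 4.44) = 2.58*q^3 - 2.34*q^2 - 3.78*q + 4.5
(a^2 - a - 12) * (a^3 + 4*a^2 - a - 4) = a^5 + 3*a^4 - 17*a^3 - 51*a^2 + 16*a + 48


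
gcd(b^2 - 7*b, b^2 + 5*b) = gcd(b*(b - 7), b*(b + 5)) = b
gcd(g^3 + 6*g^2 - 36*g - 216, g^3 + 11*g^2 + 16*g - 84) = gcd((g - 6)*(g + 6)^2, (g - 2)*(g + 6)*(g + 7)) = g + 6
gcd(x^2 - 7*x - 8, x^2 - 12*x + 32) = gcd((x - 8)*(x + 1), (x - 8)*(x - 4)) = x - 8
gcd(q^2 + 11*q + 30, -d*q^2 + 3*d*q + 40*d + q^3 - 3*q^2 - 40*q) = q + 5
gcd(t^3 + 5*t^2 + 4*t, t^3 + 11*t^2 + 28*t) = t^2 + 4*t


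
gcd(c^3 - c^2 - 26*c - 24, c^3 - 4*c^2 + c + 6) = c + 1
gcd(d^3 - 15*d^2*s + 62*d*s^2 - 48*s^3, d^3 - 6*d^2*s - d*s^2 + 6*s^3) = d^2 - 7*d*s + 6*s^2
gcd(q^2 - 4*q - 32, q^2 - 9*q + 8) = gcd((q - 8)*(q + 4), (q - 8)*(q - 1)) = q - 8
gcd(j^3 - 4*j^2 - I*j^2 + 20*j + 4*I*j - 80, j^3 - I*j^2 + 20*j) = j^2 - I*j + 20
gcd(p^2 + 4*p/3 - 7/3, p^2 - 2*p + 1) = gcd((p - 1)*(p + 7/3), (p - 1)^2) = p - 1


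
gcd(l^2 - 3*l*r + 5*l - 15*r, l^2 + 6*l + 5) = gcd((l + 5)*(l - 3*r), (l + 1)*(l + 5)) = l + 5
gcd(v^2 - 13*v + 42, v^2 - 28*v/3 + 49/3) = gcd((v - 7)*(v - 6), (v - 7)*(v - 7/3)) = v - 7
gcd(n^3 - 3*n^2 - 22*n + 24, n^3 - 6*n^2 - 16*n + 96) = n^2 - 2*n - 24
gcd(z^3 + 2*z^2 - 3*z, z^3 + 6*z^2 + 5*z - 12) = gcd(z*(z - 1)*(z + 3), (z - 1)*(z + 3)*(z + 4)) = z^2 + 2*z - 3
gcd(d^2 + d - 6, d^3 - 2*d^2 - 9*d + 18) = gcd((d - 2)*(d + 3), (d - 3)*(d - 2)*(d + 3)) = d^2 + d - 6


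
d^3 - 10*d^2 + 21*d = d*(d - 7)*(d - 3)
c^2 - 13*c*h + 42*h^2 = (c - 7*h)*(c - 6*h)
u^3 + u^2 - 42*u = u*(u - 6)*(u + 7)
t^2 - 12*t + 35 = (t - 7)*(t - 5)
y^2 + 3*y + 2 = (y + 1)*(y + 2)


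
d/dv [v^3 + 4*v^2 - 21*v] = 3*v^2 + 8*v - 21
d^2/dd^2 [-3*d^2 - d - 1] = -6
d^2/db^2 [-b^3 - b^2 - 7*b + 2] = -6*b - 2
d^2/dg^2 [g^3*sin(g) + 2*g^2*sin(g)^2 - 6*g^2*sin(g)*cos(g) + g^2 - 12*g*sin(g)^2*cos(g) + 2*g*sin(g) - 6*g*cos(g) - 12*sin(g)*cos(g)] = -g^3*sin(g) + 12*g^2*sin(2*g) + 6*g^2*cos(g) + 4*g^2*cos(2*g) + 4*g*sin(g) + 8*g*sin(2*g) + 9*g*cos(g) - 24*g*cos(2*g) - 27*g*cos(3*g) + 18*sin(g) + 18*sin(2*g) - 18*sin(3*g) + 4*cos(g) - 2*cos(2*g) + 4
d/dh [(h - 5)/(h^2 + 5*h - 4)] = (h^2 + 5*h - (h - 5)*(2*h + 5) - 4)/(h^2 + 5*h - 4)^2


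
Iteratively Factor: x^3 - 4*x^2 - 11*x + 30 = (x + 3)*(x^2 - 7*x + 10) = (x - 2)*(x + 3)*(x - 5)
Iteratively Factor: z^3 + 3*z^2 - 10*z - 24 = (z - 3)*(z^2 + 6*z + 8) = (z - 3)*(z + 2)*(z + 4)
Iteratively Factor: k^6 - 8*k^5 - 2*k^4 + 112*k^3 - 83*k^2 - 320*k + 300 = (k + 2)*(k^5 - 10*k^4 + 18*k^3 + 76*k^2 - 235*k + 150) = (k + 2)*(k + 3)*(k^4 - 13*k^3 + 57*k^2 - 95*k + 50) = (k - 2)*(k + 2)*(k + 3)*(k^3 - 11*k^2 + 35*k - 25) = (k - 5)*(k - 2)*(k + 2)*(k + 3)*(k^2 - 6*k + 5) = (k - 5)*(k - 2)*(k - 1)*(k + 2)*(k + 3)*(k - 5)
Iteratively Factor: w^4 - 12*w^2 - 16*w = (w + 2)*(w^3 - 2*w^2 - 8*w) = w*(w + 2)*(w^2 - 2*w - 8) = w*(w + 2)^2*(w - 4)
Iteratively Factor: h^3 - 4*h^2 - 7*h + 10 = (h + 2)*(h^2 - 6*h + 5) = (h - 1)*(h + 2)*(h - 5)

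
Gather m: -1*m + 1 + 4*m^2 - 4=4*m^2 - m - 3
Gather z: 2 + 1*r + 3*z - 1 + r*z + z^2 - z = r + z^2 + z*(r + 2) + 1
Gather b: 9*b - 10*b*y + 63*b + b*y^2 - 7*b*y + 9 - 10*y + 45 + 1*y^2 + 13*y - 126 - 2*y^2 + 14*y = b*(y^2 - 17*y + 72) - y^2 + 17*y - 72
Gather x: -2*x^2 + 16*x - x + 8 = -2*x^2 + 15*x + 8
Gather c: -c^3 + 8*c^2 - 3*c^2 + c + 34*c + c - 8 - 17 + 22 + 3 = -c^3 + 5*c^2 + 36*c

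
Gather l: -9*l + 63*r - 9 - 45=-9*l + 63*r - 54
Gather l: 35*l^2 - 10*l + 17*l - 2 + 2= 35*l^2 + 7*l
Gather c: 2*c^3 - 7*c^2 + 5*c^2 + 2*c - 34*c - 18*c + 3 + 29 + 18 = 2*c^3 - 2*c^2 - 50*c + 50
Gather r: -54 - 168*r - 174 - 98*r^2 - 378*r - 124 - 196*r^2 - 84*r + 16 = -294*r^2 - 630*r - 336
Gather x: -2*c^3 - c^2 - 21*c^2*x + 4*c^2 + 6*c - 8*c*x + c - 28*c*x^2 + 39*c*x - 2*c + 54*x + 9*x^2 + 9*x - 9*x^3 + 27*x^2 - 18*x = -2*c^3 + 3*c^2 + 5*c - 9*x^3 + x^2*(36 - 28*c) + x*(-21*c^2 + 31*c + 45)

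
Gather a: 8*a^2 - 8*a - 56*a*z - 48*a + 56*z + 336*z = 8*a^2 + a*(-56*z - 56) + 392*z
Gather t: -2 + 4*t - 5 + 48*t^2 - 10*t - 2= 48*t^2 - 6*t - 9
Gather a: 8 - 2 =6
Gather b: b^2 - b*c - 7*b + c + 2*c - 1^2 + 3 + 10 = b^2 + b*(-c - 7) + 3*c + 12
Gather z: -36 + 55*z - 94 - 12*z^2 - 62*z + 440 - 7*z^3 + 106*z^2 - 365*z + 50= -7*z^3 + 94*z^2 - 372*z + 360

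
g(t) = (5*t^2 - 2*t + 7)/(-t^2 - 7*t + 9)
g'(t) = (2*t + 7)*(5*t^2 - 2*t + 7)/(-t^2 - 7*t + 9)^2 + (10*t - 2)/(-t^2 - 7*t + 9) = (-37*t^2 + 104*t + 31)/(t^4 + 14*t^3 + 31*t^2 - 126*t + 81)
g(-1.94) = 1.58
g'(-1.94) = -0.88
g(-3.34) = 3.27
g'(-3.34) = -1.62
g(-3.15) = 2.98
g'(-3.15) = -1.49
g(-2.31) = 1.93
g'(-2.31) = -1.03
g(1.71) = -3.09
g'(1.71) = 2.90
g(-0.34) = 0.73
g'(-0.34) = -0.07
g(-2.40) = 2.03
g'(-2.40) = -1.07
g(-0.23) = 0.73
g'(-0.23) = 0.05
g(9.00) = -2.92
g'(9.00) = -0.11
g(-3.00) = 2.76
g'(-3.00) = -1.39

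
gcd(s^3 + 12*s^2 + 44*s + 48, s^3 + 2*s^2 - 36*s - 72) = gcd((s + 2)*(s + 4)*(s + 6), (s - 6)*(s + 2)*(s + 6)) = s^2 + 8*s + 12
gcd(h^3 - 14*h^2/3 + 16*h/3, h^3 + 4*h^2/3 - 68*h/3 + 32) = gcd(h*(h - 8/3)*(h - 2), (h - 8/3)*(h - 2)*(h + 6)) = h^2 - 14*h/3 + 16/3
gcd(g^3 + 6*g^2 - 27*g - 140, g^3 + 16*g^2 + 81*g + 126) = g + 7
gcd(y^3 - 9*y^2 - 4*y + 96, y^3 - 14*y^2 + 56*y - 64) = y^2 - 12*y + 32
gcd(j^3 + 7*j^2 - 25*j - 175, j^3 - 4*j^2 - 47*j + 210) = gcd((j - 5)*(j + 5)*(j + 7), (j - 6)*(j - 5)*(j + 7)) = j^2 + 2*j - 35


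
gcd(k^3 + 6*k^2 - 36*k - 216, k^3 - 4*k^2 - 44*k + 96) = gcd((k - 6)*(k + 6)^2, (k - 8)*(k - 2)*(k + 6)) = k + 6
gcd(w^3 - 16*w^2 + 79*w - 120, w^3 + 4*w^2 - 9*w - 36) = w - 3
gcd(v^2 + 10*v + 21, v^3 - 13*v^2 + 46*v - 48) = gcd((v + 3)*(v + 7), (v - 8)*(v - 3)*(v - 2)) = 1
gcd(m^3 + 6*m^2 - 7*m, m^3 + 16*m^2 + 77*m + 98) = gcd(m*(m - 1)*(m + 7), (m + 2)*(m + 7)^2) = m + 7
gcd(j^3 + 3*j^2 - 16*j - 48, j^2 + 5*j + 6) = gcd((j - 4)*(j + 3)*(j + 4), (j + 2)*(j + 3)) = j + 3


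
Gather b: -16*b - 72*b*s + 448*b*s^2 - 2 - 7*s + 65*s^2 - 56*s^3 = b*(448*s^2 - 72*s - 16) - 56*s^3 + 65*s^2 - 7*s - 2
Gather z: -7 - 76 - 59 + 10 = -132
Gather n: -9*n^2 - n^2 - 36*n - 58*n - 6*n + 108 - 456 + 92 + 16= -10*n^2 - 100*n - 240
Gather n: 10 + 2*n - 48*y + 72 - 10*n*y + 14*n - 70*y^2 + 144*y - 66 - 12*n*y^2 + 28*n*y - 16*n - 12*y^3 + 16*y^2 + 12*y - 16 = n*(-12*y^2 + 18*y) - 12*y^3 - 54*y^2 + 108*y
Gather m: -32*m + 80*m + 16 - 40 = 48*m - 24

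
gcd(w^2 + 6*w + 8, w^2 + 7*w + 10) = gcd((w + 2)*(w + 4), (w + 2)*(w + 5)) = w + 2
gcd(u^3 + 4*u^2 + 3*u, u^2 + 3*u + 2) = u + 1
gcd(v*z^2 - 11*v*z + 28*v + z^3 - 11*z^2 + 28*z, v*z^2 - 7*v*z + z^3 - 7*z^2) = v*z - 7*v + z^2 - 7*z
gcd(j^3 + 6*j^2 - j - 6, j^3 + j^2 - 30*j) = j + 6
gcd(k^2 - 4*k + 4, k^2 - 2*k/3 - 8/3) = k - 2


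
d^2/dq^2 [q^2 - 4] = 2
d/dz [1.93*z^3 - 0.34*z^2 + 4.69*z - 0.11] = 5.79*z^2 - 0.68*z + 4.69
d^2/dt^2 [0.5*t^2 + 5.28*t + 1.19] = 1.00000000000000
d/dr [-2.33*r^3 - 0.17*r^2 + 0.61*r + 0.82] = -6.99*r^2 - 0.34*r + 0.61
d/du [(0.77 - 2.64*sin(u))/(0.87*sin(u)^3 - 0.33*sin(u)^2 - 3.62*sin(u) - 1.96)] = (4.5936*sin(u)^3 - 2.8809*sin(u)^2 + 0.5082*sin(u) + 7.9618)*cos(u)/(0.7569*sin(u)^6 - 0.5742*sin(u)^5 - 6.1899*sin(u)^4 - 1.0212*sin(u)^3 + 14.398*sin(u)^2 + 14.1904*sin(u) + 3.8416)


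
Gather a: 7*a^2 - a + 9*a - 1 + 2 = 7*a^2 + 8*a + 1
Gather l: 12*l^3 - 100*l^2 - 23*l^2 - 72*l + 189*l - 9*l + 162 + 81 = 12*l^3 - 123*l^2 + 108*l + 243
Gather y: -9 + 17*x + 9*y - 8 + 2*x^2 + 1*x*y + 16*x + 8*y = 2*x^2 + 33*x + y*(x + 17) - 17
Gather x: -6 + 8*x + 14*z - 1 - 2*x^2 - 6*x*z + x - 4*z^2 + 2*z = -2*x^2 + x*(9 - 6*z) - 4*z^2 + 16*z - 7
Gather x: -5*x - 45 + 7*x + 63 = 2*x + 18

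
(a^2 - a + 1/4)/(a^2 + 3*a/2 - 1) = (a - 1/2)/(a + 2)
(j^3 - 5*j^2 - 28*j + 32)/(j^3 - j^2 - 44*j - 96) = (j - 1)/(j + 3)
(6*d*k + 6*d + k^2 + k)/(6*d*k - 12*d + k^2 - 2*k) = (k + 1)/(k - 2)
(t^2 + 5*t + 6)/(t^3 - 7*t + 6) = (t + 2)/(t^2 - 3*t + 2)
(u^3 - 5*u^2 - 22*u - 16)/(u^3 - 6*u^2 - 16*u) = (u + 1)/u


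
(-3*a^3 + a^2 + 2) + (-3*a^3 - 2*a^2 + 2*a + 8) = -6*a^3 - a^2 + 2*a + 10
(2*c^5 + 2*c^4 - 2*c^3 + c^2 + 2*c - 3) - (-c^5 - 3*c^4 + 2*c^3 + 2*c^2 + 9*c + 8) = 3*c^5 + 5*c^4 - 4*c^3 - c^2 - 7*c - 11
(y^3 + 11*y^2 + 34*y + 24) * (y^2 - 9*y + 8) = y^5 + 2*y^4 - 57*y^3 - 194*y^2 + 56*y + 192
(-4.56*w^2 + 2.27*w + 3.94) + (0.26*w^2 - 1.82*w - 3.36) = -4.3*w^2 + 0.45*w + 0.58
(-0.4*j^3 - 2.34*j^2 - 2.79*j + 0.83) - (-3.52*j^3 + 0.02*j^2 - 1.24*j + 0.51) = 3.12*j^3 - 2.36*j^2 - 1.55*j + 0.32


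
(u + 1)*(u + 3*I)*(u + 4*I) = u^3 + u^2 + 7*I*u^2 - 12*u + 7*I*u - 12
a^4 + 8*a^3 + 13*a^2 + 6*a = a*(a + 1)^2*(a + 6)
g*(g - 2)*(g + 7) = g^3 + 5*g^2 - 14*g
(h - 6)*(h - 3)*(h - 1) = h^3 - 10*h^2 + 27*h - 18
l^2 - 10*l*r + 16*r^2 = (l - 8*r)*(l - 2*r)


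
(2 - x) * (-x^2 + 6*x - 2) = x^3 - 8*x^2 + 14*x - 4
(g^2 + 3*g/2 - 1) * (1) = g^2 + 3*g/2 - 1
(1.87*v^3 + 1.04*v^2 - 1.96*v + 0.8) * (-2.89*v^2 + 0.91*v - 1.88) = -5.4043*v^5 - 1.3039*v^4 + 3.0952*v^3 - 6.0508*v^2 + 4.4128*v - 1.504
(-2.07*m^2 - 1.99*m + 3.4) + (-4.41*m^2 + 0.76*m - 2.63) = -6.48*m^2 - 1.23*m + 0.77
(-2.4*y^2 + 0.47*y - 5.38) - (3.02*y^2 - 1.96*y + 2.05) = -5.42*y^2 + 2.43*y - 7.43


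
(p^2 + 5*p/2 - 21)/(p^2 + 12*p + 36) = (p - 7/2)/(p + 6)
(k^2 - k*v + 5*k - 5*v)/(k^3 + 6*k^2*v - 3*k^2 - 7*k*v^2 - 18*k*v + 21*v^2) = (k + 5)/(k^2 + 7*k*v - 3*k - 21*v)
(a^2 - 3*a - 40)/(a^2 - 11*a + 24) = (a + 5)/(a - 3)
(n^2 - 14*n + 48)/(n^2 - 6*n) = (n - 8)/n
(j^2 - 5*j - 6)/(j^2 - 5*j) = (j^2 - 5*j - 6)/(j*(j - 5))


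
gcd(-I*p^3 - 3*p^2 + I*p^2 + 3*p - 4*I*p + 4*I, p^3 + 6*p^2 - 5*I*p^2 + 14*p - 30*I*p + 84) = 1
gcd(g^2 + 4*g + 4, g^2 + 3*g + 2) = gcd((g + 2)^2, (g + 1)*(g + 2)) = g + 2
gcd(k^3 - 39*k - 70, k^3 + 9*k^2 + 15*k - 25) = k + 5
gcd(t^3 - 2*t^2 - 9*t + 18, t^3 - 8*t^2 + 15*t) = t - 3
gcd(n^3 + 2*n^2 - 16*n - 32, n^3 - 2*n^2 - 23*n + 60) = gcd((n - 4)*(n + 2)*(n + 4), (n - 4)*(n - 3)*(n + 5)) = n - 4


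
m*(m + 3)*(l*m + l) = l*m^3 + 4*l*m^2 + 3*l*m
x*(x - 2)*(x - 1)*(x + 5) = x^4 + 2*x^3 - 13*x^2 + 10*x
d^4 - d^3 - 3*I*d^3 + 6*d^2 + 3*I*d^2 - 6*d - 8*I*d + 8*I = (d - 1)*(d - 4*I)*(d - I)*(d + 2*I)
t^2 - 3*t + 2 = (t - 2)*(t - 1)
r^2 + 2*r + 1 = (r + 1)^2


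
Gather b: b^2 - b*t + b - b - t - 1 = b^2 - b*t - t - 1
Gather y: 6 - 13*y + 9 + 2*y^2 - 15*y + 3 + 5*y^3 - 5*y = 5*y^3 + 2*y^2 - 33*y + 18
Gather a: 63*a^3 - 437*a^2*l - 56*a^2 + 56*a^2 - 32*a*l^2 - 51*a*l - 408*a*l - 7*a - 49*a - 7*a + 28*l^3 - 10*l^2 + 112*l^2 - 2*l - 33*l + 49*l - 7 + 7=63*a^3 - 437*a^2*l + a*(-32*l^2 - 459*l - 63) + 28*l^3 + 102*l^2 + 14*l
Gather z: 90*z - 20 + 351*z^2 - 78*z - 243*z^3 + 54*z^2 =-243*z^3 + 405*z^2 + 12*z - 20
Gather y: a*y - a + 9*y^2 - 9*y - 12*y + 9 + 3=-a + 9*y^2 + y*(a - 21) + 12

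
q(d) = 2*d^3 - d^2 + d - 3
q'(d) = 6*d^2 - 2*d + 1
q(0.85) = -1.64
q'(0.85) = 3.64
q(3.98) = 111.23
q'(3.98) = 88.08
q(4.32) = 143.90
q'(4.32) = 104.33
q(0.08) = -2.93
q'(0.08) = 0.88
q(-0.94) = -6.48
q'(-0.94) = 8.18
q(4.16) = 127.84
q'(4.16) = 96.51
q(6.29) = 461.44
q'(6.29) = 225.80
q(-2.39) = -38.41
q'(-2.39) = 40.05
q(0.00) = -3.00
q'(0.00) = 1.00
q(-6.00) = -477.00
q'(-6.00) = 229.00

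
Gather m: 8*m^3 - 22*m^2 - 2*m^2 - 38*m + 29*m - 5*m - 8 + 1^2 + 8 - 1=8*m^3 - 24*m^2 - 14*m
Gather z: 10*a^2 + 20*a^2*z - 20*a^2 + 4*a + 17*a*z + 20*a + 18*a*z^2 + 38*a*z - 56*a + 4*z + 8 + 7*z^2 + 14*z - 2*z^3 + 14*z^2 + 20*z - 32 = -10*a^2 - 32*a - 2*z^3 + z^2*(18*a + 21) + z*(20*a^2 + 55*a + 38) - 24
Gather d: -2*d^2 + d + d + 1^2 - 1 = -2*d^2 + 2*d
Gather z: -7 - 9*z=-9*z - 7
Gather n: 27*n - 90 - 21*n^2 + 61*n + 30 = -21*n^2 + 88*n - 60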